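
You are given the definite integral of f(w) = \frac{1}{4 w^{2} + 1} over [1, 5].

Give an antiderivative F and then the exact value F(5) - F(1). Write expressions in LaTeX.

Antiderivative: F(w) = \frac{\operatorname{atan}{\left(2 w \right)}}{2}; value = - \frac{\operatorname{atan}{\left(2 \right)}}{2} + \frac{\operatorname{atan}{\left(10 \right)}}{2}

Whatever form F(w) takes, F'(w) = f(w) is non-negotiable.
F(w) = \frac{\operatorname{atan}{\left(2 w \right)}}{2} is an antiderivative of f.
Check: d/dw[\frac{\operatorname{atan}{\left(2 w \right)}}{2}] = \frac{1}{4 w^{2} + 1} = f(w).
F(5) = \frac{\operatorname{atan}{\left(10 \right)}}{2}; F(1) = \frac{\operatorname{atan}{\left(2 \right)}}{2}.
Integral = F(5) - F(1) = - \frac{\operatorname{atan}{\left(2 \right)}}{2} + \frac{\operatorname{atan}{\left(10 \right)}}{2}.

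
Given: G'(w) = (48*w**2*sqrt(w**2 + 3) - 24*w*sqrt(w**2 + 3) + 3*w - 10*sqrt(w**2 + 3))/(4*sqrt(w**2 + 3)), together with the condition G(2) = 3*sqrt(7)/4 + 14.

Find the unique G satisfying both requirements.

Whatever form G(w) takes, its d/dw must return the stated G'(w).
A general antiderivative is 4*w**3 - 3*w**2 - 5*w/2 + 3*sqrt(w**2 + 3)/4 - 2 + C.
The condition gives C = 3*sqrt(7)/4 + 14 - (3*sqrt(7)/4 + 13) = 1.
So G(w) = (16*w**3 - 12*w**2 - 10*w + 3*sqrt(w**2 + 3) - 4)/4.
Check: d/dw[(16*w**3 - 12*w**2 - 10*w + 3*sqrt(w**2 + 3) - 4)/4] = (48*w**2*sqrt(w**2 + 3) - 24*w*sqrt(w**2 + 3) + 3*w - 10*sqrt(w**2 + 3))/(4*sqrt(w**2 + 3)) = G'(w).

G(w) = (16*w**3 - 12*w**2 - 10*w + 3*sqrt(w**2 + 3) - 4)/4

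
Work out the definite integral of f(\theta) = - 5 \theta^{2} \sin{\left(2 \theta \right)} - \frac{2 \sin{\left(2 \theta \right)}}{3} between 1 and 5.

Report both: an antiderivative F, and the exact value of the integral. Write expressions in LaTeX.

Integrate term by term and add the pieces.
F(\theta) = \frac{5 \theta^{2} \cos{\left(2 \theta \right)}}{2} - \frac{5 \theta \sin{\left(2 \theta \right)}}{2} - \frac{11 \cos{\left(2 \theta \right)}}{12} is an antiderivative of f.
Check: d/d\theta[\frac{5 \theta^{2} \cos{\left(2 \theta \right)}}{2} - \frac{5 \theta \sin{\left(2 \theta \right)}}{2} - \frac{11 \cos{\left(2 \theta \right)}}{12}] = - 5 \theta^{2} \sin{\left(2 \theta \right)} - \frac{2 \sin{\left(2 \theta \right)}}{3} = f(\theta).
F(5) = \frac{739 \cos{\left(10 \right)}}{12} - \frac{25 \sin{\left(10 \right)}}{2}; F(1) = - \frac{5 \sin{\left(2 \right)}}{2} + \frac{19 \cos{\left(2 \right)}}{12}.
Integral = F(5) - F(1) = \frac{739 \cos{\left(10 \right)}}{12} - \frac{19 \cos{\left(2 \right)}}{12} + \frac{5 \sin{\left(2 \right)}}{2} - \frac{25 \sin{\left(10 \right)}}{2}.

Antiderivative: F(\theta) = \frac{5 \theta^{2} \cos{\left(2 \theta \right)}}{2} - \frac{5 \theta \sin{\left(2 \theta \right)}}{2} - \frac{11 \cos{\left(2 \theta \right)}}{12}; value = \frac{739 \cos{\left(10 \right)}}{12} - \frac{19 \cos{\left(2 \right)}}{12} + \frac{5 \sin{\left(2 \right)}}{2} - \frac{25 \sin{\left(10 \right)}}{2}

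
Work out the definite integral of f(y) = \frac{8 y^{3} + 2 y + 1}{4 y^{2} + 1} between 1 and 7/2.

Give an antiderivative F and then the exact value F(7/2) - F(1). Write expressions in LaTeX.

A first test for any F(y): its y-derivative must equal f(y) identically.
F(y) = \frac{6 y^{2} + 3 \operatorname{atan}{\left(2 y \right)} + 8}{6} is an antiderivative of f.
Check: d/dy[\frac{6 y^{2} + 3 \operatorname{atan}{\left(2 y \right)} + 8}{6}] = \frac{8 y^{3} + 2 y + 1}{4 y^{2} + 1} = f(y).
F(7/2) = \frac{\operatorname{atan}{\left(7 \right)}}{2} + \frac{163}{12}; F(1) = \frac{\operatorname{atan}{\left(2 \right)}}{2} + \frac{7}{3}.
Integral = F(7/2) - F(1) = - \frac{\operatorname{atan}{\left(2 \right)}}{2} + \frac{\operatorname{atan}{\left(7 \right)}}{2} + \frac{45}{4}.

Antiderivative: F(y) = \frac{6 y^{2} + 3 \operatorname{atan}{\left(2 y \right)} + 8}{6}; value = - \frac{\operatorname{atan}{\left(2 \right)}}{2} + \frac{\operatorname{atan}{\left(7 \right)}}{2} + \frac{45}{4}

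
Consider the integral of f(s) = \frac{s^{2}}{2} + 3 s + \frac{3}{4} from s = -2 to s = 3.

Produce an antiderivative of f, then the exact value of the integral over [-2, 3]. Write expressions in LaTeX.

Antiderivative: F(s) = \frac{s^{3}}{6} + \frac{3 s^{2}}{2} + \frac{3 s}{4}; value = \frac{205}{12}

The integrand splits into summands that can be handled one at a time.
F(s) = \frac{s^{3}}{6} + \frac{3 s^{2}}{2} + \frac{3 s}{4} is an antiderivative of f.
Check: d/ds[\frac{s^{3}}{6} + \frac{3 s^{2}}{2} + \frac{3 s}{4}] = \frac{s^{2}}{2} + 3 s + \frac{3}{4} = f(s).
F(3) = \frac{81}{4}; F(-2) = \frac{19}{6}.
Integral = F(3) - F(-2) = \frac{205}{12}.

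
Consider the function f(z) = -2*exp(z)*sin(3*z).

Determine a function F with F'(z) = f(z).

Whatever form F(z) takes, F'(z) = f(z) is non-negotiable.
Check: d/dz[-exp(z)*sin(3*z)/5 + 3*exp(z)*cos(3*z)/5] = -2*exp(z)*sin(3*z) = f(z).

An antiderivative is F(z) = -exp(z)*sin(3*z)/5 + 3*exp(z)*cos(3*z)/5.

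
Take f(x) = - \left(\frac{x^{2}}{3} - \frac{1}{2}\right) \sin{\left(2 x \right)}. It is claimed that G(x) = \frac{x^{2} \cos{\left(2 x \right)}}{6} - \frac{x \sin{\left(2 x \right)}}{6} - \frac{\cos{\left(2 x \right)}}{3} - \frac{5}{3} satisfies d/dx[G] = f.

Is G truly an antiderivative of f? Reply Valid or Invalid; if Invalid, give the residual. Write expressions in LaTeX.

d/dx[G] = - \frac{x^{2} \sin{\left(2 x \right)}}{3} + \frac{\sin{\left(2 x \right)}}{2}
This equals f(x) exactly, so the claim holds.

Valid: G'(x) = f(x).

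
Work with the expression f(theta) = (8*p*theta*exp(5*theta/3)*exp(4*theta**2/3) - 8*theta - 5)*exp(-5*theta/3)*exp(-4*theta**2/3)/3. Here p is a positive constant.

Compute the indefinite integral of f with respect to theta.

F(theta) = (4*p*theta**2 + 3*exp(-5*theta/3)*exp(-4*theta**2/3))/3 + C

For F(theta) to be correct the identity F'(theta) - f(theta) = 0 must hold.
Check: d/dtheta[(4*p*theta**2 + 3*exp(-5*theta/3)*exp(-4*theta**2/3))/3] = (8*p*theta*exp(5*theta/3)*exp(4*theta**2/3) - 8*theta - 5)*exp(-5*theta/3)*exp(-4*theta**2/3)/3 = f(theta).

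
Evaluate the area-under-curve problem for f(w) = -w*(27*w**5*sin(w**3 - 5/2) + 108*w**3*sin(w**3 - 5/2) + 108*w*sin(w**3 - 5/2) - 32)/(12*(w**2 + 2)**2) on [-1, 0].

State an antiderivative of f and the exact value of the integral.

Whatever form F(w) takes, F'(w) = f(w) is non-negotiable.
F(w) = (9*(w**2 + 2)*cos(w**3 - 5/2) - 16)/(12*(w**2 + 2)) is an antiderivative of f.
Check: d/dw[(9*(w**2 + 2)*cos(w**3 - 5/2) - 16)/(12*(w**2 + 2))] = (-27*w**6*sin(w**3 - 5/2) - 108*w**4*sin(w**3 - 5/2) - 108*w**2*sin(w**3 - 5/2) + 32*w)/(12*w**4 + 48*w**2 + 48), which equals f(w).
F(0) = -2/3 + 3*cos(5/2)/4; F(-1) = 3*cos(7/2)/4 - 4/9.
Integral = F(0) - F(-1) = 3*cos(5/2)/4 - 2/9 - 3*cos(7/2)/4.

Antiderivative: F(w) = (9*(w**2 + 2)*cos(w**3 - 5/2) - 16)/(12*(w**2 + 2)); value = 3*cos(5/2)/4 - 2/9 - 3*cos(7/2)/4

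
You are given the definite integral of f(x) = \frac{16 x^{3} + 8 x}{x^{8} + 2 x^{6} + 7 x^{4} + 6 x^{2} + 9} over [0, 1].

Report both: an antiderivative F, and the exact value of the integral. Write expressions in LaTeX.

f matches the chain-rule pattern g'(h)*h' with inner function h(x) = \frac{x^{4}}{2} + \frac{x^{2}}{2} + \frac{3}{2}; substituting u = h(x) collapses the integral.
F(x) = - \frac{4}{x^{4} + x^{2} + 3} is an antiderivative of f.
Check: d/dx[- \frac{4}{x^{4} + x^{2} + 3}] = \frac{16 x^{3} + 8 x}{x^{8} + 2 x^{6} + 7 x^{4} + 6 x^{2} + 9} = f(x).
F(1) = - \frac{4}{5}; F(0) = - \frac{4}{3}.
Integral = F(1) - F(0) = \frac{8}{15}.

Antiderivative: F(x) = - \frac{4}{x^{4} + x^{2} + 3}; value = \frac{8}{15}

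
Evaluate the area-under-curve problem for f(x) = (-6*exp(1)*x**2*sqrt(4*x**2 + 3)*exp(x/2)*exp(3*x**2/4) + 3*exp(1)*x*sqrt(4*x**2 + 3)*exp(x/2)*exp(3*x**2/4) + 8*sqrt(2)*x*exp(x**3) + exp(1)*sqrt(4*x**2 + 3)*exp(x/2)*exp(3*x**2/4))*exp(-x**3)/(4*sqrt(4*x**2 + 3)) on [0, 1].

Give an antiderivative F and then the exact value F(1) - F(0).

Since d/dx undoes antidifferentiation here, F'(x) = f(x) is required of F(x).
F(x) = sqrt(2*x**2 + 3/2) + exp(1)*exp(x/2)*exp(3*x**2/4)*exp(-x**3)/2 is an antiderivative of f.
Check: d/dx[sqrt(2*x**2 + 3/2) + exp(1)*exp(x/2)*exp(3*x**2/4)*exp(-x**3)/2] = (-6*exp(1)*x**2*sqrt(4*x**2 + 3)*exp(x/2)*exp(3*x**2/4) + 3*exp(1)*x*sqrt(4*x**2 + 3)*exp(x/2)*exp(3*x**2/4) + 8*sqrt(2)*x*exp(x**3) + exp(1)*sqrt(4*x**2 + 3)*exp(x/2)*exp(3*x**2/4))*exp(-x**3)/(4*sqrt(4*x**2 + 3)) = f(x).
F(1) = exp(5/4)/2 + sqrt(14)/2; F(0) = sqrt(6)/2 + exp(1)/2.
Integral = F(1) - F(0) = -exp(1)/2 - sqrt(6)/2 + exp(5/4)/2 + sqrt(14)/2.

Antiderivative: F(x) = sqrt(2*x**2 + 3/2) + exp(1)*exp(x/2)*exp(3*x**2/4)*exp(-x**3)/2; value = -exp(1)/2 - sqrt(6)/2 + exp(5/4)/2 + sqrt(14)/2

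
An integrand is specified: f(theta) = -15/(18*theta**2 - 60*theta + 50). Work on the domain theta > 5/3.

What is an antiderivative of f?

A first test for any F(theta): its theta-derivative must equal f(theta) identically.
Check: d/dtheta[5/(2*(3*theta - 5))] = -15/(18*theta**2 - 60*theta + 50) = f(theta).

An antiderivative is F(theta) = 5/(2*(3*theta - 5)).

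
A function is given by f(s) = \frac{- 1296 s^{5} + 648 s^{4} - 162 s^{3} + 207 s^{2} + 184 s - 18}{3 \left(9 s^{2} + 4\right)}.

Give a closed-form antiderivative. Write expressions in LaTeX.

An antiderivative is F(s) = - 3 \left(- 2 s^{2} + \frac{2 s}{3} + \frac{3}{4}\right)^{2} + \operatorname{atan}{\left(\frac{3 s}{2} \right)}.

For F(s) to be correct the identity F'(s) - f(s) = 0 must hold.
Check: d/ds[- 3 \left(- 2 s^{2} + \frac{2 s}{3} + \frac{3}{4}\right)^{2} + \operatorname{atan}{\left(\frac{3 s}{2} \right)}] = \frac{- 1296 s^{5} + 648 s^{4} - 162 s^{3} + 207 s^{2} + 184 s - 18}{27 s^{2} + 12}, which equals f(s).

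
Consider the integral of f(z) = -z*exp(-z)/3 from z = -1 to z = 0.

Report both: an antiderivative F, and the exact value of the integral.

Recognize the product-rule pattern: f = u'v + uv' with u = z/3 + 1/3, v = exp(-z), so integration by parts undoes it.
F(z) = (z + 1)*exp(-z)/3 is an antiderivative of f.
Check: d/dz[(z + 1)*exp(-z)/3] = -z*exp(-z)/3 = f(z).
F(0) = 1/3; F(-1) = 0.
Integral = F(0) - F(-1) = 1/3.

Antiderivative: F(z) = (z + 1)*exp(-z)/3; value = 1/3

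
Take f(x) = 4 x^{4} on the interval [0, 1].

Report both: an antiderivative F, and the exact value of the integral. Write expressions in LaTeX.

For F(x) to be correct the identity F'(x) - f(x) = 0 must hold.
F(x) = \frac{4 x^{5}}{5} is an antiderivative of f.
Check: d/dx[\frac{4 x^{5}}{5}] = 4 x^{4} = f(x).
F(1) = \frac{4}{5}; F(0) = 0.
Integral = F(1) - F(0) = \frac{4}{5}.

Antiderivative: F(x) = \frac{4 x^{5}}{5}; value = \frac{4}{5}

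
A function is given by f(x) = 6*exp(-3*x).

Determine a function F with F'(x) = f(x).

An antiderivative is F(x) = -2*exp(-3*x).

Since d/dx undoes antidifferentiation here, F'(x) = f(x) is required of F(x).
Check: d/dx[-2*exp(-3*x)] = 6*exp(-3*x) = f(x).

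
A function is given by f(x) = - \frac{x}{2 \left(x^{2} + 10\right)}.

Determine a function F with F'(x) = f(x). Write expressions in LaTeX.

The substitution u = \frac{x^{2}}{2} + 5 works: f is exactly (dF/du)*(du/dx) for that inner function.
Check: d/dx[- \frac{\log{\left(\frac{x^{2}}{2} + 5 \right)}}{4}] = - \frac{x}{2 x^{2} + 20}, which equals f(x).

An antiderivative is F(x) = - \frac{\log{\left(\frac{x^{2}}{2} + 5 \right)}}{4}.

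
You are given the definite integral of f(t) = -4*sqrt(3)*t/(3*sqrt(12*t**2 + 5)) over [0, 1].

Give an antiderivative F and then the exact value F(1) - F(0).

f matches the chain-rule pattern g'(h)*h' with inner function h(t) = 4*t**2 + 5/3; substituting u = h(t) collapses the integral.
F(t) = -sqrt(4*t**2 + 5/3)/3 is an antiderivative of f.
Check: d/dt[-sqrt(4*t**2 + 5/3)/3] = -4*sqrt(3)*t/(3*sqrt(12*t**2 + 5)) = f(t).
F(1) = -sqrt(51)/9; F(0) = -sqrt(15)/9.
Integral = F(1) - F(0) = -sqrt(51)/9 + sqrt(15)/9.

Antiderivative: F(t) = -sqrt(4*t**2 + 5/3)/3; value = -sqrt(51)/9 + sqrt(15)/9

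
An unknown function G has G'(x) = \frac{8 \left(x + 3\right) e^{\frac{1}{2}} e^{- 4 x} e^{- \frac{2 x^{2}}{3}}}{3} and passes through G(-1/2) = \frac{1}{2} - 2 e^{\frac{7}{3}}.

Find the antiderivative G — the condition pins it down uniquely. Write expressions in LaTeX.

G(x) = \frac{\left(\frac{e^{4 x} e^{\frac{2 x^{2}}{3}}}{e^{\frac{1}{2}}} - 4\right) e^{\frac{1}{2}} e^{- 4 x} e^{- \frac{2 x^{2}}{3}}}{2}

G'(x) matches the chain-rule pattern g'(h)*h' with inner function h(x) = - \frac{2 x^{2}}{3} - 4 x + \frac{1}{2}; substituting u = h(x) collapses the integral.
A general antiderivative is - 2 e^{- \frac{2 x^{2}}{3} - 4 x + \frac{1}{2}} + C.
The condition gives C = \frac{1}{2} - 2 e^{\frac{7}{3}} - (- 2 e^{\frac{7}{3}}) = \frac{1}{2}.
So G(x) = \frac{\left(\frac{e^{4 x} e^{\frac{2 x^{2}}{3}}}{e^{\frac{1}{2}}} - 4\right) e^{\frac{1}{2}} e^{- 4 x} e^{- \frac{2 x^{2}}{3}}}{2}.
Check: d/dx[\frac{\left(\frac{e^{4 x} e^{\frac{2 x^{2}}{3}}}{e^{\frac{1}{2}}} - 4\right) e^{\frac{1}{2}} e^{- 4 x} e^{- \frac{2 x^{2}}{3}}}{2}] = \frac{\left(8 e x + 24 e\right) e^{- 4 x} e^{- \frac{2 x^{2}}{3}}}{3 e^{\frac{1}{2}}}, which equals G'(x).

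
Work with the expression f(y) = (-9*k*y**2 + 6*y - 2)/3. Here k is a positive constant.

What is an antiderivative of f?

Since d/dy undoes antidifferentiation here, F'(y) = f(y) is required of F(y).
Check: d/dy[-y*(3*k*y**2 - 3*y + 2)/3] = -3*k*y**2 + 2*y - 2/3, which equals f(y).

An antiderivative is F(y) = -y*(3*k*y**2 - 3*y + 2)/3.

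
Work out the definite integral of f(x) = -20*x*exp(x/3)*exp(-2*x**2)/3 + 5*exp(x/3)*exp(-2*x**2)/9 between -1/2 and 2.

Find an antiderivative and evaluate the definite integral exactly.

f matches the chain-rule pattern g'(h)*h' with inner function h(x) = -2*x**2 + x/3; substituting u = h(x) collapses the integral.
F(x) = 5*exp(x/3)*exp(-2*x**2)/3 is an antiderivative of f.
Check: d/dx[5*exp(x/3)*exp(-2*x**2)/3] = (-60*x*exp(x/3) + 5*exp(x/3))*exp(-2*x**2)/9, which equals f(x).
F(2) = 5*exp(-22/3)/3; F(-1/2) = 5*exp(-2/3)/3.
Integral = F(2) - F(-1/2) = -5*exp(-2/3)/3 + 5*exp(-22/3)/3.

Antiderivative: F(x) = 5*exp(x/3)*exp(-2*x**2)/3; value = -5*exp(-2/3)/3 + 5*exp(-22/3)/3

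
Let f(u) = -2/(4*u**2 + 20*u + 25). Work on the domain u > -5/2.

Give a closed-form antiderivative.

Any candidate F(u) must reproduce f(u) exactly when differentiated.
Check: d/du[1/(2*u + 5)] = -2/(4*u**2 + 20*u + 25) = f(u).

An antiderivative is F(u) = 1/(2*u + 5).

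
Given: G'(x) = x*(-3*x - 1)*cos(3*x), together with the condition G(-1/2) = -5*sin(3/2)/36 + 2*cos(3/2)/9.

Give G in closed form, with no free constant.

G(x) = -x**2*sin(3*x) - x*sin(3*x)/3 - 2*x*cos(3*x)/3 + 2*sin(3*x)/9 - cos(3*x)/9

Any candidate G(x) must reproduce the stated G'(x) exactly.
A general antiderivative is -x**2*sin(3*x) - x*sin(3*x)/3 - 2*x*cos(3*x)/3 + 2*sin(3*x)/9 - cos(3*x)/9 + C.
The condition gives C = -5*sin(3/2)/36 + 2*cos(3/2)/9 - (-5*sin(3/2)/36 + 2*cos(3/2)/9) = 0.
So G(x) = -x**2*sin(3*x) - x*sin(3*x)/3 - 2*x*cos(3*x)/3 + 2*sin(3*x)/9 - cos(3*x)/9.
Check: d/dx[-x**2*sin(3*x) - x*sin(3*x)/3 - 2*x*cos(3*x)/3 + 2*sin(3*x)/9 - cos(3*x)/9] = -3*x**2*cos(3*x) - x*cos(3*x), which equals G'(x).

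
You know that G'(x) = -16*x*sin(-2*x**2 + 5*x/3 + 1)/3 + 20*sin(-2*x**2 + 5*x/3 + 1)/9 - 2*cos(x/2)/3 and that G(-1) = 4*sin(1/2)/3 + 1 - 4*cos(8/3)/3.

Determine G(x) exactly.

Integrate term by term and add the pieces.
A general antiderivative is -4*sin(x/2)/3 - 4*cos(-2*x**2 + 5*x/3 + 1)/3 + C.
The condition gives C = 4*sin(1/2)/3 + 1 - 4*cos(8/3)/3 - (4*sin(1/2)/3 - 4*cos(8/3)/3) = 1.
So G(x) = -4*sin(x/2)/3 - 4*cos(-2*x**2 + 5*x/3 + 1)/3 + 1.
Check: d/dx[-4*sin(x/2)/3 - 4*cos(-2*x**2 + 5*x/3 + 1)/3 + 1] = -16*x*sin(-2*x**2 + 5*x/3 + 1)/3 + 20*sin(-2*x**2 + 5*x/3 + 1)/9 - 2*cos(x/2)/3 = G'(x).

G(x) = -4*sin(x/2)/3 - 4*cos(-2*x**2 + 5*x/3 + 1)/3 + 1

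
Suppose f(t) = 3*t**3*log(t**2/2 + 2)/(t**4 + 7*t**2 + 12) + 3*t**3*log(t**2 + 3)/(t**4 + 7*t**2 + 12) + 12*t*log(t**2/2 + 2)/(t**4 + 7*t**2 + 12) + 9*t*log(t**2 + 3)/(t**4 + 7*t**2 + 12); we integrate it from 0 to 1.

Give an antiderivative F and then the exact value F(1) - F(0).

Antiderivative: F(t) = 3*log(t**2/2 + 2)*log(t**2 + 3)/2; value = -3*log(2)*log(3)/2 + 3*log(5/2)*log(4)/2

f has the shape u'v + uv' for u = 3*log(t**2/2 + 2)/2 and v = log(t**2 + 3) — it is the derivative of the product u*v.
F(t) = 3*log(t**2/2 + 2)*log(t**2 + 3)/2 is an antiderivative of f.
Check: d/dt[3*log(t**2/2 + 2)*log(t**2 + 3)/2] = (3*t**3*log(t**2/2 + 2) + 3*t**3*log(t**2 + 3) + 12*t*log(t**2/2 + 2) + 9*t*log(t**2 + 3))/(t**4 + 7*t**2 + 12), which equals f(t).
F(1) = 3*log(5/2)*log(4)/2; F(0) = 3*log(2)*log(3)/2.
Integral = F(1) - F(0) = -3*log(2)*log(3)/2 + 3*log(5/2)*log(4)/2.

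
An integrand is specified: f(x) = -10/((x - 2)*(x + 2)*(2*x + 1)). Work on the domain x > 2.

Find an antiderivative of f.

An antiderivative is F(x) = -log(x - 2)/2 + 4*log(x + 1/2)/3 - 5*log(x + 2)/6.

The denominator factors as (x - 2)*(x + 2)*(2*x + 1); partial fractions split f into directly integrable pieces: 8/(3*(2*x + 1)) - 5/(6*(x + 2)) - 1/(2*(x - 2)).
Check: d/dx[-log(x - 2)/2 + 4*log(x + 1/2)/3 - 5*log(x + 2)/6] = -10/(2*x**3 + x**2 - 8*x - 4), which equals f(x).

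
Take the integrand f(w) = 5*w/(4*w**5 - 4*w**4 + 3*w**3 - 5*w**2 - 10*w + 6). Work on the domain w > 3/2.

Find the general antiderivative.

Factor the denominator ((w + 1)*(2*w - 3)*(2*w - 1)*(w**2 + 2)) and decompose: f = 5*(11*w - 26)/(459*(w**2 + 2)) - 10/(27*(2*w - 1)) + 6/(17*(2*w - 3)) - 1/(9*(w + 1)); each piece integrates to a log, atan, or power term.
Check: d/dw[3*log(w - 3/2)/17 - 5*log(w - 1/2)/27 - log(w + 1)/9 + 55*log(w**2 + 2)/918 - 65*sqrt(2)*atan(sqrt(2)*w/2)/459] = 5*w/(4*w**5 - 4*w**4 + 3*w**3 - 5*w**2 - 10*w + 6) = f(w).

F(w) = 3*log(w - 3/2)/17 - 5*log(w - 1/2)/27 - log(w + 1)/9 + 55*log(w**2 + 2)/918 - 65*sqrt(2)*atan(sqrt(2)*w/2)/459 + C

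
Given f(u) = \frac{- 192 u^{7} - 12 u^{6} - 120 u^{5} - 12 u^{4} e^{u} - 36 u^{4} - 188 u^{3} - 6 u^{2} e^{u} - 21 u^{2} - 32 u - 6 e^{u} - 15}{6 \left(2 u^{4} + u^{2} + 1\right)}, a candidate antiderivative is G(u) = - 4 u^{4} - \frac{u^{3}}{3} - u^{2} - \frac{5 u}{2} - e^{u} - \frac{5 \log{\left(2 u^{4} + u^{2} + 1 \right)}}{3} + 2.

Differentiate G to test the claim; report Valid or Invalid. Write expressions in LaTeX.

Valid - the claim checks out under differentiation.

d/du[G] = \frac{- 192 u^{7} - 12 u^{6} - 120 u^{5} - 12 u^{4} e^{u} - 36 u^{4} - 188 u^{3} - 6 u^{2} e^{u} - 21 u^{2} - 32 u - 6 e^{u} - 15}{12 u^{4} + 6 u^{2} + 6}
This equals f(u) exactly, so the claim holds.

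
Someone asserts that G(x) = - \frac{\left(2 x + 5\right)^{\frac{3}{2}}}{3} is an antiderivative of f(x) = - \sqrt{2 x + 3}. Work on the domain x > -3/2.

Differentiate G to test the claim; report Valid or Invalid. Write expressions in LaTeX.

Invalid: d/dx[G] - f = \sqrt{2 x + 3} - \sqrt{2 x + 5}, which is not 0.

d/dx[G] = - \sqrt{2 x + 5}
d/dx[G] - f(x) = \sqrt{2 x + 3} - \sqrt{2 x + 5} != 0.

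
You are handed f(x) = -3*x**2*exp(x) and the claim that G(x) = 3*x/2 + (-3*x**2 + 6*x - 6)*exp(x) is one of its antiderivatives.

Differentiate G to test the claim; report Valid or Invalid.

Invalid: d/dx[G] - f = 3/2, which is not 0.

d/dx[G] = -3*x**2*exp(x) + 3/2
d/dx[G] - f(x) = 3/2 != 0.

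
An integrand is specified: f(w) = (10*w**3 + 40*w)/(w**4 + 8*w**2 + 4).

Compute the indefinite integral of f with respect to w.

F(w) = 5*log(w**4/2 + 4*w**2 + 2)/2 + C

f matches the chain-rule pattern g'(h)*h' with inner function h(w) = w**4/2 + 4*w**2 + 2; substituting u = h(w) collapses the integral.
Check: d/dw[5*log(w**4/2 + 4*w**2 + 2)/2] = (10*w**3 + 40*w)/(w**4 + 8*w**2 + 4) = f(w).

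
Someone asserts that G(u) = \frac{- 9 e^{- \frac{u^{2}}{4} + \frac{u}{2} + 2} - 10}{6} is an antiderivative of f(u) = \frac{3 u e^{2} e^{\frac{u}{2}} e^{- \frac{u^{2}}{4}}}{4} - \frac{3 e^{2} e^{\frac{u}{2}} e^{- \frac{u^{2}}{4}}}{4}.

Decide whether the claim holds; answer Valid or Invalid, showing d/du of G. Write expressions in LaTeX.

d/du[G] = \frac{3 u e^{2} e^{\frac{u}{2}} e^{- \frac{u^{2}}{4}}}{4} - \frac{3 e^{2} e^{\frac{u}{2}} e^{- \frac{u^{2}}{4}}}{4}
This equals f(u) exactly, so the claim holds.

Valid. The derivative of G reproduces f.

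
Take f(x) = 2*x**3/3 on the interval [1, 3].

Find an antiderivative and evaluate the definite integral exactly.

Antiderivative: F(x) = x**4/6; value = 40/3

Any candidate F(x) must reproduce f(x) exactly when differentiated.
F(x) = x**4/6 is an antiderivative of f.
Check: d/dx[x**4/6] = 2*x**3/3 = f(x).
F(3) = 27/2; F(1) = 1/6.
Integral = F(3) - F(1) = 40/3.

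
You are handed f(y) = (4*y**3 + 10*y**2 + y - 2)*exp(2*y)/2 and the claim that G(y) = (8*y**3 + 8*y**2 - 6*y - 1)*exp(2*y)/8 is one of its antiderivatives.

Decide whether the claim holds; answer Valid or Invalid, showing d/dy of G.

Valid - differentiating G returns exactly f.

d/dy[G] = 2*y**3*exp(2*y) + 5*y**2*exp(2*y) + y*exp(2*y)/2 - exp(2*y)
This equals f(y) exactly, so the claim holds.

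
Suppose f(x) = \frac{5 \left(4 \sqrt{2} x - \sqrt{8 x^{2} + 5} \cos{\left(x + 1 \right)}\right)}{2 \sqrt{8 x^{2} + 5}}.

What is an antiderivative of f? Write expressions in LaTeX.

A candidate is checked by its d/dx: the result must match f(x).
Check: d/dx[- \frac{5 \left(- \sqrt{2} \sqrt{8 x^{2} + 5} + 2 \sin{\left(x + 1 \right)}\right)}{4}] = \frac{20 \sqrt{2} x - 5 \sqrt{8 x^{2} + 5} \cos{\left(x + 1 \right)}}{2 \sqrt{8 x^{2} + 5}}, which equals f(x).

An antiderivative is F(x) = - \frac{5 \left(- \sqrt{2} \sqrt{8 x^{2} + 5} + 2 \sin{\left(x + 1 \right)}\right)}{4}.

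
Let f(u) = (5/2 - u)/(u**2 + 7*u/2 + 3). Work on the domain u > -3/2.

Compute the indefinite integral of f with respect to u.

The denominator factors as (u + 2)*(2*u + 3); partial fractions split f into directly integrable pieces: 16/(2*u + 3) - 9/(u + 2).
Check: d/du[8*log(u + 3/2) - 9*log(u + 2)] = (5 - 2*u)/(2*u**2 + 7*u + 6), which equals f(u).

F(u) = 8*log(u + 3/2) - 9*log(u + 2) + C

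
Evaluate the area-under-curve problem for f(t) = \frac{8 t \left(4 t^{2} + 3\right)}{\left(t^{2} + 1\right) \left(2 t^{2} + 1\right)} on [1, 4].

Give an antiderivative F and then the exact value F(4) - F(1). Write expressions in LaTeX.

Antiderivative: F(t) = 4 \log{\left(\frac{2 t^{4}}{3} + t^{2} + \frac{1}{3} \right)}; value = - 4 \log{\left(2 \right)} + 4 \log{\left(187 \right)}

f matches the chain-rule pattern g'(h)*h' with inner function h(t) = \frac{2 t^{4}}{3} + t^{2} + \frac{1}{3}; substituting u = h(t) collapses the integral.
F(t) = 4 \log{\left(\frac{2 t^{4}}{3} + t^{2} + \frac{1}{3} \right)} is an antiderivative of f.
Check: d/dt[4 \log{\left(\frac{2 t^{4}}{3} + t^{2} + \frac{1}{3} \right)}] = \frac{32 t^{3} + 24 t}{2 t^{4} + 3 t^{2} + 1}, which equals f(t).
F(4) = 4 \log{\left(187 \right)}; F(1) = 4 \log{\left(2 \right)}.
Integral = F(4) - F(1) = - 4 \log{\left(2 \right)} + 4 \log{\left(187 \right)}.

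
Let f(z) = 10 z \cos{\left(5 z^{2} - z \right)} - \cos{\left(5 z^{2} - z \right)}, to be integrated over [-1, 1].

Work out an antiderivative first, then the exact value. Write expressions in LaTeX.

Antiderivative: F(z) = \sin{\left(5 z^{2} - z \right)}; value = \sin{\left(4 \right)} - \sin{\left(6 \right)}

The substitution u = 5 z^{2} - z works: f is exactly (dF/du)*(du/dz) for that inner function.
F(z) = \sin{\left(5 z^{2} - z \right)} is an antiderivative of f.
Check: d/dz[\sin{\left(5 z^{2} - z \right)}] = 10 z \cos{\left(5 z^{2} - z \right)} - \cos{\left(5 z^{2} - z \right)} = f(z).
F(1) = \sin{\left(4 \right)}; F(-1) = \sin{\left(6 \right)}.
Integral = F(1) - F(-1) = \sin{\left(4 \right)} - \sin{\left(6 \right)}.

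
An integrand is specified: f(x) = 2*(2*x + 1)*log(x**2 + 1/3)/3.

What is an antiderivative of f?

An antiderivative is F(x) = 2*(3*x**2*log(x**2 + 1/3) - 3*x**2 + 3*x*log(x**2 + 1/3) - 6*x + log(x**2 + 1/3) + 2*sqrt(3)*atan(sqrt(3)*x))/9.

A first test for any F(x): its x-derivative must equal f(x) identically.
Check: d/dx[2*(3*x**2*log(x**2 + 1/3) - 3*x**2 + 3*x*log(x**2 + 1/3) - 6*x + log(x**2 + 1/3) + 2*sqrt(3)*atan(sqrt(3)*x))/9] = 4*x*log(x**2 + 1/3)/3 + 2*log(x**2 + 1/3)/3, which equals f(x).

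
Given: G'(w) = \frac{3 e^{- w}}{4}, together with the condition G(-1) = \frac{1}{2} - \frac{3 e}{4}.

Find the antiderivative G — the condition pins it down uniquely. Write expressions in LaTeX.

G(w) = \frac{\left(2 e^{w} - 3\right) e^{- w}}{4}

The proposed G(w) is checked by its d/dw: the result must match the given G'(w).
A general antiderivative is - \frac{3 e^{- w}}{4} + C.
The condition gives C = \frac{1}{2} - \frac{3 e}{4} - (- \frac{3 e}{4}) = \frac{1}{2}.
So G(w) = \frac{\left(2 e^{w} - 3\right) e^{- w}}{4}.
Check: d/dw[\frac{\left(2 e^{w} - 3\right) e^{- w}}{4}] = \frac{3 e^{- w}}{4} = G'(w).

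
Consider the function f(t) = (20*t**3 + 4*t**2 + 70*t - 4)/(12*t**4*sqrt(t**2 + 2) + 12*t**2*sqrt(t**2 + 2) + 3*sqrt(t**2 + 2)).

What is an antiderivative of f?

An antiderivative is F(t) = (-2*t*sqrt(t**2 + 2) - 10*sqrt(t**2 + 2))/(6*t**2 + 3).

Recover f(t) by differentiating a candidate F(t); any mismatch rules it out.
Check: d/dt[(-2*t*sqrt(t**2 + 2) - 10*sqrt(t**2 + 2))/(6*t**2 + 3)] = (20*t**3 + 4*t**2 + 70*t - 4)/(12*t**4*sqrt(t**2 + 2) + 12*t**2*sqrt(t**2 + 2) + 3*sqrt(t**2 + 2)) = f(t).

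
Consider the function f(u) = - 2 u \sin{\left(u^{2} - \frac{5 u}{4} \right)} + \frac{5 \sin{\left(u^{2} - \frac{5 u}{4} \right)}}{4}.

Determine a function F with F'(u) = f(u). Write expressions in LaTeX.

f matches the chain-rule pattern g'(h)*h' with inner function h(u) = u^{2} - \frac{5 u}{4}; substituting w = h(u) collapses the integral.
Check: d/du[\cos{\left(u^{2} - \frac{5 u}{4} \right)}] = - 2 u \sin{\left(u^{2} - \frac{5 u}{4} \right)} + \frac{5 \sin{\left(u^{2} - \frac{5 u}{4} \right)}}{4} = f(u).

An antiderivative is F(u) = \cos{\left(u^{2} - \frac{5 u}{4} \right)}.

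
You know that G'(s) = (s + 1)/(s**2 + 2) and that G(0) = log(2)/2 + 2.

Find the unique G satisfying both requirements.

G(s) = log(s**2 + 2)/2 + sqrt(2)*atan(sqrt(2)*s/2)/2 + 2

Differentiate the proposed G(s) back; it has to land on the given G'(s).
A general antiderivative is log(s**2 + 2)/2 + sqrt(2)*atan(sqrt(2)*s/2)/2 + C.
The condition gives C = log(2)/2 + 2 - (log(2)/2) = 2.
So G(s) = log(s**2 + 2)/2 + sqrt(2)*atan(sqrt(2)*s/2)/2 + 2.
Check: d/ds[log(s**2 + 2)/2 + sqrt(2)*atan(sqrt(2)*s/2)/2 + 2] = (s + 1)/(s**2 + 2) = G'(s).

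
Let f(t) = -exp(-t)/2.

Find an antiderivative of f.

An antiderivative is F(t) = exp(-t)/2.

Since d/dt undoes antidifferentiation here, F'(t) = f(t) is required of F(t).
Check: d/dt[exp(-t)/2] = -exp(-t)/2 = f(t).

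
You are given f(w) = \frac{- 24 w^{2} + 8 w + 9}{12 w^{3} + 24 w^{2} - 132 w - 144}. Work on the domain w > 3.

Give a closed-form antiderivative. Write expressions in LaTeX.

An antiderivative is F(w) = - \frac{61 \log{\left(w - 3 \right)}}{112} + \frac{23 \log{\left(w + 1 \right)}}{144} - \frac{407 \log{\left(w + 4 \right)}}{252}.

The denominator factors as 12 \left(w - 3\right) \left(w + 1\right) \left(w + 4\right); partial fractions split f into directly integrable pieces: - \frac{407}{252 \left(w + 4\right)} + \frac{23}{144 \left(w + 1\right)} - \frac{61}{112 \left(w - 3\right)}.
Check: d/dw[- \frac{61 \log{\left(w - 3 \right)}}{112} + \frac{23 \log{\left(w + 1 \right)}}{144} - \frac{407 \log{\left(w + 4 \right)}}{252}] = \frac{- 24 w^{2} + 8 w + 9}{12 w^{3} + 24 w^{2} - 132 w - 144} = f(w).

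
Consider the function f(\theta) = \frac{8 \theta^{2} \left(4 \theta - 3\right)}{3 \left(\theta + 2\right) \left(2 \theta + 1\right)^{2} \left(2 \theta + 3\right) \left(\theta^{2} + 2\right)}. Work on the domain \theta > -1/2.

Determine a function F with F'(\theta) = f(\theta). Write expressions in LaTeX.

An antiderivative is F(\theta) = \frac{18428 \theta \log{\left(\theta + \frac{1}{2} \right)} - 78732 \theta \log{\left(\theta + \frac{3}{2} \right)} + 53856 \theta \log{\left(\theta + 2 \right)} + 3224 \theta \log{\left(\theta^{2} + 2 \right)} + 944 \sqrt{2} \theta \operatorname{atan}{\left(\frac{\sqrt{2} \theta}{2} \right)} + 9214 \log{\left(\theta + \frac{1}{2} \right)} - 39366 \log{\left(\theta + \frac{3}{2} \right)} + 26928 \log{\left(\theta + 2 \right)} + 1612 \log{\left(\theta^{2} + 2 \right)} + 472 \sqrt{2} \operatorname{atan}{\left(\frac{\sqrt{2} \theta}{2} \right)} + 3060}{24786 \theta + 12393}.

The denominator factors as 3 \left(\theta + 2\right) \left(2 \theta + 1\right)^{2} \left(2 \theta + 3\right) \left(\theta^{2} + 2\right); partial fractions split f into directly integrable pieces: \frac{8 \left(403 \theta + 118\right)}{12393 \left(\theta^{2} + 2\right)} - \frac{108}{17 \left(2 \theta + 3\right)} + \frac{1084}{729 \left(2 \theta + 1\right)} - \frac{40}{81 \left(2 \theta + 1\right)^{2}} + \frac{176}{81 \left(\theta + 2\right)}.
Check: d/d\theta[\frac{18428 \theta \log{\left(\theta + \frac{1}{2} \right)} - 78732 \theta \log{\left(\theta + \frac{3}{2} \right)} + 53856 \theta \log{\left(\theta + 2 \right)} + 3224 \theta \log{\left(\theta^{2} + 2 \right)} + 944 \sqrt{2} \theta \operatorname{atan}{\left(\frac{\sqrt{2} \theta}{2} \right)} + 9214 \log{\left(\theta + \frac{1}{2} \right)} - 39366 \log{\left(\theta + \frac{3}{2} \right)} + 26928 \log{\left(\theta + 2 \right)} + 1612 \log{\left(\theta^{2} + 2 \right)} + 472 \sqrt{2} \operatorname{atan}{\left(\frac{\sqrt{2} \theta}{2} \right)} + 3060}{24786 \theta + 12393}] = \frac{32 \theta^{3} - 24 \theta^{2}}{24 \theta^{6} + 108 \theta^{5} + 210 \theta^{4} + 309 \theta^{3} + 342 \theta^{2} + 186 \theta + 36}, which equals f(\theta).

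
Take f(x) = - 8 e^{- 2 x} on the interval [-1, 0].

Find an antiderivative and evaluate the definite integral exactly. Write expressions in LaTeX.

Recover f(x) by differentiating a candidate F(x); any mismatch rules it out.
F(x) = 4 e^{- 2 x} is an antiderivative of f.
Check: d/dx[4 e^{- 2 x}] = - 8 e^{- 2 x} = f(x).
F(0) = 4; F(-1) = 4 e^{2}.
Integral = F(0) - F(-1) = 4 - 4 e^{2}.

Antiderivative: F(x) = 4 e^{- 2 x}; value = 4 - 4 e^{2}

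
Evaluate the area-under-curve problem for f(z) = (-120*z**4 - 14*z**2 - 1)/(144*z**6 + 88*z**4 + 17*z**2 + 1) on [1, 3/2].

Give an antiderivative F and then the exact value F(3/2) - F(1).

A candidate is checked by its d/dz: the result must match f(z).
F(z) = (2*z - (4*z**2 + 1)*atan(3*z))/(4*z**2 + 1) is an antiderivative of f.
Check: d/dz[(2*z - (4*z**2 + 1)*atan(3*z))/(4*z**2 + 1)] = (-120*z**4 - 14*z**2 - 1)/(144*z**6 + 88*z**4 + 17*z**2 + 1) = f(z).
F(3/2) = 3/10 - atan(9/2); F(1) = 2/5 - atan(3).
Integral = F(3/2) - F(1) = -atan(9/2) - 1/10 + atan(3).

Antiderivative: F(z) = (2*z - (4*z**2 + 1)*atan(3*z))/(4*z**2 + 1); value = -atan(9/2) - 1/10 + atan(3)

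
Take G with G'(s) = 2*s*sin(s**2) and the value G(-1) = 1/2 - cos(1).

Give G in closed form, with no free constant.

G(s) = -(2*cos(s**2) - 1)/2

For G(s) to be correct, d/ds[G] must agree with the stated G'(s) identically.
A general antiderivative is -cos(s**2) + C.
The condition gives C = 1/2 - cos(1) - (-cos(1)) = 1/2.
So G(s) = -(2*cos(s**2) - 1)/2.
Check: d/ds[-(2*cos(s**2) - 1)/2] = 2*s*sin(s**2) = G'(s).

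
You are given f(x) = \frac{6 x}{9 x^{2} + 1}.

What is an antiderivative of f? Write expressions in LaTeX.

f matches the chain-rule pattern g'(h)*h' with inner function h(x) = 3 x^{2} + \frac{1}{3}; substituting u = h(x) collapses the integral.
Check: d/dx[\frac{\log{\left(3 x^{2} + \frac{1}{3} \right)}}{3}] = \frac{6 x}{9 x^{2} + 1} = f(x).

An antiderivative is F(x) = \frac{\log{\left(3 x^{2} + \frac{1}{3} \right)}}{3}.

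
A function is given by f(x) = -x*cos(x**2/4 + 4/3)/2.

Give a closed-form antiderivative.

An antiderivative is F(x) = -sin(x**2/4 + 4/3).

f matches the chain-rule pattern g'(h)*h' with inner function h(x) = x**2/4 + 4/3; substituting u = h(x) collapses the integral.
Check: d/dx[-sin(x**2/4 + 4/3)] = -x*cos(x**2/4 + 4/3)/2 = f(x).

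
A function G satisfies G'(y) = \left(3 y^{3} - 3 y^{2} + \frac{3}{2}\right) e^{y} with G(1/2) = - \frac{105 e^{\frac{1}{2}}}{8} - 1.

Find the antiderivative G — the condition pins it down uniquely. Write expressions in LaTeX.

G(y) = \frac{6 y^{3} e^{y} - 24 y^{2} e^{y} + 48 y e^{y} - 45 e^{y} - 2}{2}

Recognize the product-rule pattern: G'(y) = u'v + uv' with u = 3 y^{3} - 12 y^{2} + 24 y - \frac{45}{2}, v = e^{y}, so integration by parts undoes it.
A general antiderivative is \frac{\left(6 y^{3} - 24 y^{2} + 48 y - 45\right) e^{y}}{2} + C.
The condition gives C = - \frac{105 e^{\frac{1}{2}}}{8} - 1 - (- \frac{105 e^{\frac{1}{2}}}{8}) = -1.
So G(y) = \frac{6 y^{3} e^{y} - 24 y^{2} e^{y} + 48 y e^{y} - 45 e^{y} - 2}{2}.
Check: d/dy[\frac{6 y^{3} e^{y} - 24 y^{2} e^{y} + 48 y e^{y} - 45 e^{y} - 2}{2}] = 3 y^{3} e^{y} - 3 y^{2} e^{y} + \frac{3 e^{y}}{2}, which equals G'(y).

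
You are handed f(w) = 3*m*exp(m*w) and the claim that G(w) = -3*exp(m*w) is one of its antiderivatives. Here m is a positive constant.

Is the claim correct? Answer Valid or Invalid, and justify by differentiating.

Invalid: d/dw[G] - f = -6*m*exp(m*w), which is not 0.

d/dw[G] = -3*m*exp(m*w)
d/dw[G] - f(w) = -6*m*exp(m*w) != 0.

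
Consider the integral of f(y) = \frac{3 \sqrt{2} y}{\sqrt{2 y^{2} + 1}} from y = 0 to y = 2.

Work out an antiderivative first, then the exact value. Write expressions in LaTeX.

The substitution u = y^{2} + \frac{1}{2} works: f is exactly (dF/du)*(du/dy) for that inner function.
F(y) = \frac{3 \sqrt{2} \sqrt{2 y^{2} + 1}}{2} is an antiderivative of f.
Check: d/dy[\frac{3 \sqrt{2} \sqrt{2 y^{2} + 1}}{2}] = \frac{3 \sqrt{2} y}{\sqrt{2 y^{2} + 1}} = f(y).
F(2) = \frac{9 \sqrt{2}}{2}; F(0) = \frac{3 \sqrt{2}}{2}.
Integral = F(2) - F(0) = 3 \sqrt{2}.

Antiderivative: F(y) = \frac{3 \sqrt{2} \sqrt{2 y^{2} + 1}}{2}; value = 3 \sqrt{2}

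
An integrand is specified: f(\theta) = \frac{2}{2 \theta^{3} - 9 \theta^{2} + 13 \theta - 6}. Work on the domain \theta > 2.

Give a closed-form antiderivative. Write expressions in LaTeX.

The denominator factors as \left(\theta - 2\right) \left(\theta - 1\right) \left(2 \theta - 3\right); partial fractions split f into directly integrable pieces: - \frac{8}{2 \theta - 3} + \frac{2}{\theta - 1} + \frac{2}{\theta - 2}.
Check: d/d\theta[- 2 \left(2 \log{\left(2 \theta - 3 \right)} - \log{\left(\theta^{2} - 3 \theta + 2 \right)}\right)] = \frac{2}{2 \theta^{3} - 9 \theta^{2} + 13 \theta - 6} = f(\theta).

An antiderivative is F(\theta) = - 2 \left(2 \log{\left(2 \theta - 3 \right)} - \log{\left(\theta^{2} - 3 \theta + 2 \right)}\right).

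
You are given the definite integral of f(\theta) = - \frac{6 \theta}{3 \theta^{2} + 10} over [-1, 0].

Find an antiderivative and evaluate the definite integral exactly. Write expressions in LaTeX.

The substitution u = \frac{3 \theta^{2}}{2} + 5 works: f is exactly (dF/du)*(du/d\theta) for that inner function.
F(\theta) = - \log{\left(\frac{3 \theta^{2}}{2} + 5 \right)} is an antiderivative of f.
Check: d/d\theta[- \log{\left(\frac{3 \theta^{2}}{2} + 5 \right)}] = - \frac{6 \theta}{3 \theta^{2} + 10} = f(\theta).
F(0) = - \log{\left(5 \right)}; F(-1) = - \log{\left(\frac{13}{2} \right)}.
Integral = F(0) - F(-1) = - \log{\left(5 \right)} + \log{\left(\frac{13}{2} \right)}.

Antiderivative: F(\theta) = - \log{\left(\frac{3 \theta^{2}}{2} + 5 \right)}; value = - \log{\left(5 \right)} + \log{\left(\frac{13}{2} \right)}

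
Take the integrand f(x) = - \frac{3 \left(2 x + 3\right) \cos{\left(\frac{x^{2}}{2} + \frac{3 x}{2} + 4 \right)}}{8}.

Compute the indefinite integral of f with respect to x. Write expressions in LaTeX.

f matches the chain-rule pattern g'(h)*h' with inner function h(x) = \frac{x^{2}}{2} + \frac{3 x}{2} + 4; substituting u = h(x) collapses the integral.
Check: d/dx[- \frac{3 \sin{\left(\frac{x^{2}}{2} + \frac{3 x}{2} + 4 \right)}}{4}] = - \frac{3 x \cos{\left(\frac{x^{2}}{2} + \frac{3 x}{2} + 4 \right)}}{4} - \frac{9 \cos{\left(\frac{x^{2}}{2} + \frac{3 x}{2} + 4 \right)}}{8}, which equals f(x).

F(x) = - \frac{3 \sin{\left(\frac{x^{2}}{2} + \frac{3 x}{2} + 4 \right)}}{4} + C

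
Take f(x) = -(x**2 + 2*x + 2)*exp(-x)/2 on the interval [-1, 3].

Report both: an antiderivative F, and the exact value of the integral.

Antiderivative: F(x) = x**2*exp(-x)/2 + 2*x*exp(-x) + 3*exp(-x); value = -3*exp(1)/2 + 27*exp(-3)/2

f has the shape u'v + uv' for u = x**2/2 + 2*x + 3 and v = exp(-x) — it is the derivative of the product u*v.
F(x) = x**2*exp(-x)/2 + 2*x*exp(-x) + 3*exp(-x) is an antiderivative of f.
Check: d/dx[x**2*exp(-x)/2 + 2*x*exp(-x) + 3*exp(-x)] = (-x**2 - 2*x - 2)*exp(-x)/2, which equals f(x).
F(3) = 27*exp(-3)/2; F(-1) = 3*exp(1)/2.
Integral = F(3) - F(-1) = -3*exp(1)/2 + 27*exp(-3)/2.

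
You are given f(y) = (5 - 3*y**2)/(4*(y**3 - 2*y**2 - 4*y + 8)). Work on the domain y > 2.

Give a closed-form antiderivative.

An antiderivative is F(y) = -41*log(y - 2)/64 - 7*log(y + 2)/64 + 7/(16*y - 32).

Factor the denominator (4*(y - 2)**2*(y + 2)) and decompose: f = -7/(64*(y + 2)) - 41/(64*(y - 2)) - 7/(16*(y - 2)**2); each piece integrates to a log, atan, or power term.
Check: d/dy[-41*log(y - 2)/64 - 7*log(y + 2)/64 + 7/(16*y - 32)] = (5 - 3*y**2)/(4*y**3 - 8*y**2 - 16*y + 32), which equals f(y).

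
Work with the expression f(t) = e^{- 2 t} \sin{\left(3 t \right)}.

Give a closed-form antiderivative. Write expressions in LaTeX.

An antiderivative F(t) passes only if d/dt[F] lands on f(t) exactly.
Check: d/dt[- \frac{\left(2 \sin{\left(3 t \right)} + 3 \cos{\left(3 t \right)}\right) e^{- 2 t}}{13}] = e^{- 2 t} \sin{\left(3 t \right)} = f(t).

An antiderivative is F(t) = - \frac{\left(2 \sin{\left(3 t \right)} + 3 \cos{\left(3 t \right)}\right) e^{- 2 t}}{13}.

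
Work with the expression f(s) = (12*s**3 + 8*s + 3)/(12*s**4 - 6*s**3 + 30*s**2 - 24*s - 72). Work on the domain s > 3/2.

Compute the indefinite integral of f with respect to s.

The denominator factors as 6*(s + 1)*(2*s - 3)*(s**2 + 4); partial fractions split f into directly integrable pieces: (443*s + 127)/(750*(s**2 + 4)) + 74/(125*(2*s - 3)) + 17/(150*(s + 1)).
Check: d/ds[37*log(s - 3/2)/125 + 17*log(s + 1)/150 + 443*log(s**2 + 4)/1500 + 127*atan(s/2)/1500] = (12*s**3 + 8*s + 3)/(12*s**4 - 6*s**3 + 30*s**2 - 24*s - 72) = f(s).

F(s) = 37*log(s - 3/2)/125 + 17*log(s + 1)/150 + 443*log(s**2 + 4)/1500 + 127*atan(s/2)/1500 + C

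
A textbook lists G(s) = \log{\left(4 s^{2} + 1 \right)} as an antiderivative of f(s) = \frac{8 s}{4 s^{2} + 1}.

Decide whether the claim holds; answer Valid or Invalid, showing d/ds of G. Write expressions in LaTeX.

d/ds[G] = \frac{8 s}{4 s^{2} + 1}
This equals f(s) exactly, so the claim holds.

Valid. The derivative of G reproduces f.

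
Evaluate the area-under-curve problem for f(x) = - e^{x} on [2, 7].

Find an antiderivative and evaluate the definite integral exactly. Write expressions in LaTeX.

Antiderivative: F(x) = - e^{x}; value = - e^{7} + e^{2}

Differentiate the proposed F(x) back; it has to land on f(x) exactly.
F(x) = - e^{x} is an antiderivative of f.
Check: d/dx[- e^{x}] = - e^{x} = f(x).
F(7) = - e^{7}; F(2) = - e^{2}.
Integral = F(7) - F(2) = - e^{7} + e^{2}.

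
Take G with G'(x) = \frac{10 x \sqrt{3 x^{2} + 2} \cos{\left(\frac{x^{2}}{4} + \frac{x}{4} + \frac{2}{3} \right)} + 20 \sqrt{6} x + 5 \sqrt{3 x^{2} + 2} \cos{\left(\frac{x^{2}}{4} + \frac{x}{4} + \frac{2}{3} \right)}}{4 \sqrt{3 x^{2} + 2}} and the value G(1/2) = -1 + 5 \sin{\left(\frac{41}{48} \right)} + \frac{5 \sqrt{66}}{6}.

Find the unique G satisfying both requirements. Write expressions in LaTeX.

G(x) = \frac{5 \sqrt{6} \sqrt{3 x^{2} + 2} + 15 \sin{\left(\frac{x^{2}}{4} + \frac{x}{4} + \frac{2}{3} \right)} - 3}{3}

Differentiate the proposed G(x) back; it has to land on the given G'(x).
A general antiderivative is 5 \sqrt{2 x^{2} + \frac{4}{3}} + 5 \sin{\left(\frac{x^{2}}{4} + \frac{x}{4} + \frac{2}{3} \right)} + C.
The condition gives C = -1 + 5 \sin{\left(\frac{41}{48} \right)} + \frac{5 \sqrt{66}}{6} - (5 \sin{\left(\frac{41}{48} \right)} + \frac{5 \sqrt{66}}{6}) = -1.
So G(x) = \frac{5 \sqrt{6} \sqrt{3 x^{2} + 2} + 15 \sin{\left(\frac{x^{2}}{4} + \frac{x}{4} + \frac{2}{3} \right)} - 3}{3}.
Check: d/dx[\frac{5 \sqrt{6} \sqrt{3 x^{2} + 2} + 15 \sin{\left(\frac{x^{2}}{4} + \frac{x}{4} + \frac{2}{3} \right)} - 3}{3}] = \frac{10 x \sqrt{3 x^{2} + 2} \cos{\left(\frac{x^{2}}{4} + \frac{x}{4} + \frac{2}{3} \right)} + 20 \sqrt{6} x + 5 \sqrt{3 x^{2} + 2} \cos{\left(\frac{x^{2}}{4} + \frac{x}{4} + \frac{2}{3} \right)}}{4 \sqrt{3 x^{2} + 2}} = G'(x).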